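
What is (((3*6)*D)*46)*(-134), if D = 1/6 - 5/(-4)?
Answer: -157182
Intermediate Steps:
D = 17/12 (D = 1*(1/6) - 5*(-1/4) = 1/6 + 5/4 = 17/12 ≈ 1.4167)
(((3*6)*D)*46)*(-134) = (((3*6)*(17/12))*46)*(-134) = ((18*(17/12))*46)*(-134) = ((51/2)*46)*(-134) = 1173*(-134) = -157182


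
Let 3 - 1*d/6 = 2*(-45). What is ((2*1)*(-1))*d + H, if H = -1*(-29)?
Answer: -1087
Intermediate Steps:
d = 558 (d = 18 - 12*(-45) = 18 - 6*(-90) = 18 + 540 = 558)
H = 29
((2*1)*(-1))*d + H = ((2*1)*(-1))*558 + 29 = (2*(-1))*558 + 29 = -2*558 + 29 = -1116 + 29 = -1087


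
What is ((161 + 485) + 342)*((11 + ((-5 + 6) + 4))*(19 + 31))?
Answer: 790400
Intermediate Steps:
((161 + 485) + 342)*((11 + ((-5 + 6) + 4))*(19 + 31)) = (646 + 342)*((11 + (1 + 4))*50) = 988*((11 + 5)*50) = 988*(16*50) = 988*800 = 790400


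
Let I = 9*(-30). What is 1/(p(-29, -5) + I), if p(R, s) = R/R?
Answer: -1/269 ≈ -0.0037175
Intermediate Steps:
p(R, s) = 1
I = -270
1/(p(-29, -5) + I) = 1/(1 - 270) = 1/(-269) = -1/269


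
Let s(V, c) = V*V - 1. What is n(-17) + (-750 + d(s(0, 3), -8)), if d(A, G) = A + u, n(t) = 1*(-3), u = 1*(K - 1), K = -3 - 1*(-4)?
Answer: -754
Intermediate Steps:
K = 1 (K = -3 + 4 = 1)
u = 0 (u = 1*(1 - 1) = 1*0 = 0)
s(V, c) = -1 + V² (s(V, c) = V² - 1 = -1 + V²)
n(t) = -3
d(A, G) = A (d(A, G) = A + 0 = A)
n(-17) + (-750 + d(s(0, 3), -8)) = -3 + (-750 + (-1 + 0²)) = -3 + (-750 + (-1 + 0)) = -3 + (-750 - 1) = -3 - 751 = -754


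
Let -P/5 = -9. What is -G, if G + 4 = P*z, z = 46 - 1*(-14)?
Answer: -2696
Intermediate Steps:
P = 45 (P = -5*(-9) = 45)
z = 60 (z = 46 + 14 = 60)
G = 2696 (G = -4 + 45*60 = -4 + 2700 = 2696)
-G = -1*2696 = -2696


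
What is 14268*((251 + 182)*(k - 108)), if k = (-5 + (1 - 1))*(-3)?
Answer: -574558092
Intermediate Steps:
k = 15 (k = (-5 + 0)*(-3) = -5*(-3) = 15)
14268*((251 + 182)*(k - 108)) = 14268*((251 + 182)*(15 - 108)) = 14268*(433*(-93)) = 14268*(-40269) = -574558092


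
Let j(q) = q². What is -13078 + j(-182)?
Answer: 20046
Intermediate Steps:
-13078 + j(-182) = -13078 + (-182)² = -13078 + 33124 = 20046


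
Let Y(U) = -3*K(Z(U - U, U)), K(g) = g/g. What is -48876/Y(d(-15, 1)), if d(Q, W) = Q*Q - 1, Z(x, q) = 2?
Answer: 16292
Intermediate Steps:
d(Q, W) = -1 + Q² (d(Q, W) = Q² - 1 = -1 + Q²)
K(g) = 1
Y(U) = -3 (Y(U) = -3*1 = -3)
-48876/Y(d(-15, 1)) = -48876/(-3) = -48876*(-⅓) = 16292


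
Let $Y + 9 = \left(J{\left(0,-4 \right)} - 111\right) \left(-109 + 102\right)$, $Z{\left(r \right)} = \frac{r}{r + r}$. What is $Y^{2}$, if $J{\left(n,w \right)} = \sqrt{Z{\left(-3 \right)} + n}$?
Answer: $\frac{1179697}{2} - 5376 \sqrt{2} \approx 5.8225 \cdot 10^{5}$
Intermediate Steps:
$Z{\left(r \right)} = \frac{1}{2}$ ($Z{\left(r \right)} = \frac{r}{2 r} = r \frac{1}{2 r} = \frac{1}{2}$)
$J{\left(n,w \right)} = \sqrt{\frac{1}{2} + n}$
$Y = 768 - \frac{7 \sqrt{2}}{2}$ ($Y = -9 + \left(\frac{\sqrt{2 + 4 \cdot 0}}{2} - 111\right) \left(-109 + 102\right) = -9 + \left(\frac{\sqrt{2 + 0}}{2} - 111\right) \left(-7\right) = -9 + \left(\frac{\sqrt{2}}{2} - 111\right) \left(-7\right) = -9 + \left(-111 + \frac{\sqrt{2}}{2}\right) \left(-7\right) = -9 + \left(777 - \frac{7 \sqrt{2}}{2}\right) = 768 - \frac{7 \sqrt{2}}{2} \approx 763.05$)
$Y^{2} = \left(768 - \frac{7 \sqrt{2}}{2}\right)^{2}$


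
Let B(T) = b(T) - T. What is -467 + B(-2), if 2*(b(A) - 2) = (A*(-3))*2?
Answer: -457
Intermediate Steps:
b(A) = 2 - 3*A (b(A) = 2 + ((A*(-3))*2)/2 = 2 + (-3*A*2)/2 = 2 + (-6*A)/2 = 2 - 3*A)
B(T) = 2 - 4*T (B(T) = (2 - 3*T) - T = 2 - 4*T)
-467 + B(-2) = -467 + (2 - 4*(-2)) = -467 + (2 + 8) = -467 + 10 = -457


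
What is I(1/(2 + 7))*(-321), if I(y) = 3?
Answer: -963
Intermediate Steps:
I(1/(2 + 7))*(-321) = 3*(-321) = -963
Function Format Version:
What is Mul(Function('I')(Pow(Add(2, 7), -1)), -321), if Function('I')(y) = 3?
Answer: -963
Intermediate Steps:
Mul(Function('I')(Pow(Add(2, 7), -1)), -321) = Mul(3, -321) = -963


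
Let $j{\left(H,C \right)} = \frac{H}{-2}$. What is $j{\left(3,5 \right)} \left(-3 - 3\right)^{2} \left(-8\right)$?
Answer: $432$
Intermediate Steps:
$j{\left(H,C \right)} = - \frac{H}{2}$ ($j{\left(H,C \right)} = H \left(- \frac{1}{2}\right) = - \frac{H}{2}$)
$j{\left(3,5 \right)} \left(-3 - 3\right)^{2} \left(-8\right) = \left(- \frac{1}{2}\right) 3 \left(-3 - 3\right)^{2} \left(-8\right) = - \frac{3 \left(-6\right)^{2}}{2} \left(-8\right) = \left(- \frac{3}{2}\right) 36 \left(-8\right) = \left(-54\right) \left(-8\right) = 432$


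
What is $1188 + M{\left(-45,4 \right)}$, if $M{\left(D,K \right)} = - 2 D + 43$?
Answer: $1321$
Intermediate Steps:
$M{\left(D,K \right)} = 43 - 2 D$
$1188 + M{\left(-45,4 \right)} = 1188 + \left(43 - -90\right) = 1188 + \left(43 + 90\right) = 1188 + 133 = 1321$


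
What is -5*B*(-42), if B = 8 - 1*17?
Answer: -1890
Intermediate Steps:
B = -9 (B = 8 - 17 = -9)
-5*B*(-42) = -5*(-9)*(-42) = 45*(-42) = -1890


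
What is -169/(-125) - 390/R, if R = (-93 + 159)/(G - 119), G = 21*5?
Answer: 115609/1375 ≈ 84.079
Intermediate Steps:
G = 105
R = -33/7 (R = (-93 + 159)/(105 - 119) = 66/(-14) = 66*(-1/14) = -33/7 ≈ -4.7143)
-169/(-125) - 390/R = -169/(-125) - 390/(-33/7) = -169*(-1/125) - 390*(-7/33) = 169/125 + 910/11 = 115609/1375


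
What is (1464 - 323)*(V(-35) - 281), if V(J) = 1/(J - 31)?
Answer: -21162127/66 ≈ -3.2064e+5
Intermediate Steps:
V(J) = 1/(-31 + J)
(1464 - 323)*(V(-35) - 281) = (1464 - 323)*(1/(-31 - 35) - 281) = 1141*(1/(-66) - 281) = 1141*(-1/66 - 281) = 1141*(-18547/66) = -21162127/66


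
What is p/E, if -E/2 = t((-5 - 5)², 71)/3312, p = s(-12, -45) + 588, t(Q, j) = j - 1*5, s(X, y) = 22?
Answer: -168360/11 ≈ -15305.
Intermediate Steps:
t(Q, j) = -5 + j (t(Q, j) = j - 5 = -5 + j)
p = 610 (p = 22 + 588 = 610)
E = -11/276 (E = -2*(-5 + 71)/3312 = -132/3312 = -2*11/552 = -11/276 ≈ -0.039855)
p/E = 610/(-11/276) = 610*(-276/11) = -168360/11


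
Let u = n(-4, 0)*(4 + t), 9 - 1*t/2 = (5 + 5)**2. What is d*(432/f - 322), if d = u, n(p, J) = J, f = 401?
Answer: 0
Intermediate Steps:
t = -182 (t = 18 - 2*(5 + 5)**2 = 18 - 2*10**2 = 18 - 2*100 = 18 - 200 = -182)
u = 0 (u = 0*(4 - 182) = 0*(-178) = 0)
d = 0
d*(432/f - 322) = 0*(432/401 - 322) = 0*(-128690/401) = 0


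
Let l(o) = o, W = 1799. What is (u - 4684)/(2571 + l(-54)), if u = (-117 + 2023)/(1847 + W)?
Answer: -2845993/1529497 ≈ -1.8607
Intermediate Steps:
u = 953/1823 (u = (-117 + 2023)/(1847 + 1799) = 1906/3646 = 1906*(1/3646) = 953/1823 ≈ 0.52276)
(u - 4684)/(2571 + l(-54)) = (953/1823 - 4684)/(2571 - 54) = -8537979/1823/2517 = -8537979/1823*1/2517 = -2845993/1529497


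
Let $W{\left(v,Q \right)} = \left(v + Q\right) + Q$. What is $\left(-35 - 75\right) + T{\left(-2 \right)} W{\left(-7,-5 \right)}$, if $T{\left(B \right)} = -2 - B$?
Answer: $-110$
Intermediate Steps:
$W{\left(v,Q \right)} = v + 2 Q$ ($W{\left(v,Q \right)} = \left(Q + v\right) + Q = v + 2 Q$)
$\left(-35 - 75\right) + T{\left(-2 \right)} W{\left(-7,-5 \right)} = \left(-35 - 75\right) + \left(-2 - -2\right) \left(-7 + 2 \left(-5\right)\right) = -110 + \left(-2 + 2\right) \left(-7 - 10\right) = -110 + 0 \left(-17\right) = -110 + 0 = -110$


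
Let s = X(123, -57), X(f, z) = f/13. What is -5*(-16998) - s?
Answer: 1104747/13 ≈ 84981.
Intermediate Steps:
X(f, z) = f/13 (X(f, z) = f*(1/13) = f/13)
s = 123/13 (s = (1/13)*123 = 123/13 ≈ 9.4615)
-5*(-16998) - s = -5*(-16998) - 1*123/13 = 84990 - 123/13 = 1104747/13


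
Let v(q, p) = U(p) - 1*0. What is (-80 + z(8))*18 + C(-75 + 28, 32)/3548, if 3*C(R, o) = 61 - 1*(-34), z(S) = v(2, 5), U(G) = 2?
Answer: -14944081/10644 ≈ -1404.0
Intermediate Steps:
v(q, p) = 2 (v(q, p) = 2 - 1*0 = 2 + 0 = 2)
z(S) = 2
C(R, o) = 95/3 (C(R, o) = (61 - 1*(-34))/3 = (61 + 34)/3 = (1/3)*95 = 95/3)
(-80 + z(8))*18 + C(-75 + 28, 32)/3548 = (-80 + 2)*18 + (95/3)/3548 = -78*18 + (95/3)*(1/3548) = -1404 + 95/10644 = -14944081/10644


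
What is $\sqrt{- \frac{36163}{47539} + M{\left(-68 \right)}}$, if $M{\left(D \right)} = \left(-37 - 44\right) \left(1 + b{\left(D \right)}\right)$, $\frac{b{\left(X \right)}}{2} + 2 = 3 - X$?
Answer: $\frac{14 i \sqrt{129829436851}}{47539} \approx 106.11 i$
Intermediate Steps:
$b{\left(X \right)} = 2 - 2 X$ ($b{\left(X \right)} = -4 + 2 \left(3 - X\right) = -4 - \left(-6 + 2 X\right) = 2 - 2 X$)
$M{\left(D \right)} = -243 + 162 D$ ($M{\left(D \right)} = \left(-37 - 44\right) \left(1 - \left(-2 + 2 D\right)\right) = - 81 \left(3 - 2 D\right) = -243 + 162 D$)
$\sqrt{- \frac{36163}{47539} + M{\left(-68 \right)}} = \sqrt{- \frac{36163}{47539} + \left(-243 + 162 \left(-68\right)\right)} = \sqrt{\left(-36163\right) \frac{1}{47539} - 11259} = \sqrt{- \frac{36163}{47539} - 11259} = \sqrt{- \frac{535277764}{47539}} = \frac{14 i \sqrt{129829436851}}{47539}$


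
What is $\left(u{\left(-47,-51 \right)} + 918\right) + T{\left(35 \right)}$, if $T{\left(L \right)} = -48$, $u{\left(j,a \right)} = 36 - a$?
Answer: $957$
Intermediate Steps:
$\left(u{\left(-47,-51 \right)} + 918\right) + T{\left(35 \right)} = \left(\left(36 - -51\right) + 918\right) - 48 = \left(\left(36 + 51\right) + 918\right) - 48 = \left(87 + 918\right) - 48 = 1005 - 48 = 957$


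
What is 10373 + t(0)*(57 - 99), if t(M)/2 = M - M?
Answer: 10373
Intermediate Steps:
t(M) = 0 (t(M) = 2*(M - M) = 2*0 = 0)
10373 + t(0)*(57 - 99) = 10373 + 0*(57 - 99) = 10373 + 0*(-42) = 10373 + 0 = 10373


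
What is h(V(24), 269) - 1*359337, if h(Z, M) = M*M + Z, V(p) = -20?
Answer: -286996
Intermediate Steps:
h(Z, M) = Z + M² (h(Z, M) = M² + Z = Z + M²)
h(V(24), 269) - 1*359337 = (-20 + 269²) - 1*359337 = (-20 + 72361) - 359337 = 72341 - 359337 = -286996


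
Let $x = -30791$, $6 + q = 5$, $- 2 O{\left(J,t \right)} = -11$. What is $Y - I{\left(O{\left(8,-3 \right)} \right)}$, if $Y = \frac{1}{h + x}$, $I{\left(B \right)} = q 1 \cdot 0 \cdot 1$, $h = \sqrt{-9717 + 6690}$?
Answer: $- \frac{30791}{948088708} - \frac{i \sqrt{3027}}{948088708} \approx -3.2477 \cdot 10^{-5} - 5.8031 \cdot 10^{-8} i$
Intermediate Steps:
$O{\left(J,t \right)} = \frac{11}{2}$ ($O{\left(J,t \right)} = \left(- \frac{1}{2}\right) \left(-11\right) = \frac{11}{2}$)
$q = -1$ ($q = -6 + 5 = -1$)
$h = i \sqrt{3027}$ ($h = \sqrt{-3027} = i \sqrt{3027} \approx 55.018 i$)
$I{\left(B \right)} = 0$ ($I{\left(B \right)} = \left(-1\right) 1 \cdot 0 \cdot 1 = \left(-1\right) 0 = 0$)
$Y = \frac{1}{-30791 + i \sqrt{3027}}$ ($Y = \frac{1}{i \sqrt{3027} - 30791} = \frac{1}{-30791 + i \sqrt{3027}} \approx -3.2477 \cdot 10^{-5} - 5.8 \cdot 10^{-8} i$)
$Y - I{\left(O{\left(8,-3 \right)} \right)} = \left(- \frac{30791}{948088708} - \frac{i \sqrt{3027}}{948088708}\right) - 0 = \left(- \frac{30791}{948088708} - \frac{i \sqrt{3027}}{948088708}\right) + 0 = - \frac{30791}{948088708} - \frac{i \sqrt{3027}}{948088708}$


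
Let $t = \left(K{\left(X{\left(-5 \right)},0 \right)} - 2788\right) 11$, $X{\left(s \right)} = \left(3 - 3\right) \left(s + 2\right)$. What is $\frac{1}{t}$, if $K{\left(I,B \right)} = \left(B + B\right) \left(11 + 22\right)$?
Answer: $- \frac{1}{30668} \approx -3.2607 \cdot 10^{-5}$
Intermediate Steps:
$X{\left(s \right)} = 0$ ($X{\left(s \right)} = 0 \left(2 + s\right) = 0$)
$K{\left(I,B \right)} = 66 B$ ($K{\left(I,B \right)} = 2 B 33 = 66 B$)
$t = -30668$ ($t = \left(66 \cdot 0 - 2788\right) 11 = \left(0 - 2788\right) 11 = \left(-2788\right) 11 = -30668$)
$\frac{1}{t} = \frac{1}{-30668} = - \frac{1}{30668}$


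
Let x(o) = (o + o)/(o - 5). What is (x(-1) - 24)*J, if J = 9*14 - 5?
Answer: -8591/3 ≈ -2863.7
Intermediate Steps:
x(o) = 2*o/(-5 + o) (x(o) = (2*o)/(-5 + o) = 2*o/(-5 + o))
J = 121 (J = 126 - 5 = 121)
(x(-1) - 24)*J = (2*(-1)/(-5 - 1) - 24)*121 = (2*(-1)/(-6) - 24)*121 = (2*(-1)*(-1/6) - 24)*121 = (1/3 - 24)*121 = -71/3*121 = -8591/3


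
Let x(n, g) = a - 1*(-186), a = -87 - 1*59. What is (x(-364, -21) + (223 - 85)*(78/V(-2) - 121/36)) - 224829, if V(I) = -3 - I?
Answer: -1416101/6 ≈ -2.3602e+5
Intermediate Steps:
a = -146 (a = -87 - 59 = -146)
x(n, g) = 40 (x(n, g) = -146 - 1*(-186) = -146 + 186 = 40)
(x(-364, -21) + (223 - 85)*(78/V(-2) - 121/36)) - 224829 = (40 + (223 - 85)*(78/(-3 - 1*(-2)) - 121/36)) - 224829 = (40 + 138*(78/(-3 + 2) - 121*1/36)) - 224829 = (40 + 138*(78/(-1) - 121/36)) - 224829 = (40 + 138*(78*(-1) - 121/36)) - 224829 = (40 + 138*(-78 - 121/36)) - 224829 = (40 + 138*(-2929/36)) - 224829 = (40 - 67367/6) - 224829 = -67127/6 - 224829 = -1416101/6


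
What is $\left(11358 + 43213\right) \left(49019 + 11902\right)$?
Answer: $3324519891$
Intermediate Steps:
$\left(11358 + 43213\right) \left(49019 + 11902\right) = 54571 \cdot 60921 = 3324519891$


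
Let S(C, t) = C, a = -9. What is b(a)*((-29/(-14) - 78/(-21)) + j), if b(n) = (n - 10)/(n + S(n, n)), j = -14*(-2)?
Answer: 8987/252 ≈ 35.663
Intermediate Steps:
j = 28
b(n) = (-10 + n)/(2*n) (b(n) = (n - 10)/(n + n) = (-10 + n)/((2*n)) = (-10 + n)*(1/(2*n)) = (-10 + n)/(2*n))
b(a)*((-29/(-14) - 78/(-21)) + j) = ((1/2)*(-10 - 9)/(-9))*((-29/(-14) - 78/(-21)) + 28) = ((1/2)*(-1/9)*(-19))*((-29*(-1/14) - 78*(-1/21)) + 28) = 19*((29/14 + 26/7) + 28)/18 = 19*(81/14 + 28)/18 = (19/18)*(473/14) = 8987/252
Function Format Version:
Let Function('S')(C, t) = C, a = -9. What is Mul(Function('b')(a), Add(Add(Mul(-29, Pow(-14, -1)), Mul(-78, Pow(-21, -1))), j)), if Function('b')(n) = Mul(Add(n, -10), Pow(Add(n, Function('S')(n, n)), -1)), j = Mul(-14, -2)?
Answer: Rational(8987, 252) ≈ 35.663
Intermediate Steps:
j = 28
Function('b')(n) = Mul(Rational(1, 2), Pow(n, -1), Add(-10, n)) (Function('b')(n) = Mul(Add(n, -10), Pow(Add(n, n), -1)) = Mul(Add(-10, n), Pow(Mul(2, n), -1)) = Mul(Add(-10, n), Mul(Rational(1, 2), Pow(n, -1))) = Mul(Rational(1, 2), Pow(n, -1), Add(-10, n)))
Mul(Function('b')(a), Add(Add(Mul(-29, Pow(-14, -1)), Mul(-78, Pow(-21, -1))), j)) = Mul(Mul(Rational(1, 2), Pow(-9, -1), Add(-10, -9)), Add(Add(Mul(-29, Pow(-14, -1)), Mul(-78, Pow(-21, -1))), 28)) = Mul(Mul(Rational(1, 2), Rational(-1, 9), -19), Add(Add(Mul(-29, Rational(-1, 14)), Mul(-78, Rational(-1, 21))), 28)) = Mul(Rational(19, 18), Add(Add(Rational(29, 14), Rational(26, 7)), 28)) = Mul(Rational(19, 18), Add(Rational(81, 14), 28)) = Mul(Rational(19, 18), Rational(473, 14)) = Rational(8987, 252)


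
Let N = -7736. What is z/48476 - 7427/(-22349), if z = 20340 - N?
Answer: 246875444/270847531 ≈ 0.91149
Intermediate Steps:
z = 28076 (z = 20340 - 1*(-7736) = 20340 + 7736 = 28076)
z/48476 - 7427/(-22349) = 28076/48476 - 7427/(-22349) = 28076*(1/48476) - 7427*(-1/22349) = 7019/12119 + 7427/22349 = 246875444/270847531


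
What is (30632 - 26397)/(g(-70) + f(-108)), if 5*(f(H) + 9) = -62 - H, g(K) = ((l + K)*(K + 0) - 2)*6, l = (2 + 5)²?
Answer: 21175/44041 ≈ 0.48080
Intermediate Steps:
l = 49 (l = 7² = 49)
g(K) = -12 + 6*K*(49 + K) (g(K) = ((49 + K)*(K + 0) - 2)*6 = ((49 + K)*K - 2)*6 = (K*(49 + K) - 2)*6 = (-2 + K*(49 + K))*6 = -12 + 6*K*(49 + K))
f(H) = -107/5 - H/5 (f(H) = -9 + (-62 - H)/5 = -9 + (-62/5 - H/5) = -107/5 - H/5)
(30632 - 26397)/(g(-70) + f(-108)) = (30632 - 26397)/((-12 + 6*(-70)² + 294*(-70)) + (-107/5 - ⅕*(-108))) = 4235/((-12 + 6*4900 - 20580) + (-107/5 + 108/5)) = 4235/((-12 + 29400 - 20580) + ⅕) = 4235/(8808 + ⅕) = 4235/(44041/5) = 4235*(5/44041) = 21175/44041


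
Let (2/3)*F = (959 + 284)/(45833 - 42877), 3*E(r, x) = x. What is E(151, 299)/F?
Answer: 1767688/11187 ≈ 158.01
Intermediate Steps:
E(r, x) = x/3
F = 3729/5912 (F = 3*((959 + 284)/(45833 - 42877))/2 = 3*(1243/2956)/2 = 3*(1243*(1/2956))/2 = (3/2)*(1243/2956) = 3729/5912 ≈ 0.63075)
E(151, 299)/F = ((⅓)*299)/(3729/5912) = (299/3)*(5912/3729) = 1767688/11187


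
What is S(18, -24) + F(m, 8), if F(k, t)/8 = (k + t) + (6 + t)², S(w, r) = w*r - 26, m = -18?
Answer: 1030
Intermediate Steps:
S(w, r) = -26 + r*w (S(w, r) = r*w - 26 = -26 + r*w)
F(k, t) = 8*k + 8*t + 8*(6 + t)² (F(k, t) = 8*((k + t) + (6 + t)²) = 8*(k + t + (6 + t)²) = 8*k + 8*t + 8*(6 + t)²)
S(18, -24) + F(m, 8) = (-26 - 24*18) + (8*(-18) + 8*8 + 8*(6 + 8)²) = (-26 - 432) + (-144 + 64 + 8*14²) = -458 + (-144 + 64 + 8*196) = -458 + (-144 + 64 + 1568) = -458 + 1488 = 1030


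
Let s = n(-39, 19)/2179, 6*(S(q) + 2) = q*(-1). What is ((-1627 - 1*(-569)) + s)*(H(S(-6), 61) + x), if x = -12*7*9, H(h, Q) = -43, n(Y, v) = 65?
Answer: 1841948283/2179 ≈ 8.4532e+5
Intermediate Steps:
S(q) = -2 - q/6 (S(q) = -2 + (q*(-1))/6 = -2 + (-q)/6 = -2 - q/6)
x = -756 (x = -84*9 = -756)
s = 65/2179 ≈ 0.029830
((-1627 - 1*(-569)) + s)*(H(S(-6), 61) + x) = ((-1627 - 1*(-569)) + 65/2179)*(-43 - 756) = ((-1627 + 569) + 65/2179)*(-799) = (-1058 + 65/2179)*(-799) = -2305317/2179*(-799) = 1841948283/2179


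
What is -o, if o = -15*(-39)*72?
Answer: -42120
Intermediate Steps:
o = 42120 (o = 585*72 = 42120)
-o = -1*42120 = -42120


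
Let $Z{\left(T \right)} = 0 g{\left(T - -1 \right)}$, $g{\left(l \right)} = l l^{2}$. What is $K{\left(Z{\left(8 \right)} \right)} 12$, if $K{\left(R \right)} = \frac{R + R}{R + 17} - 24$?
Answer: $-288$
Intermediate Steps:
$g{\left(l \right)} = l^{3}$
$Z{\left(T \right)} = 0$ ($Z{\left(T \right)} = 0 \left(T - -1\right)^{3} = 0 \left(T + 1\right)^{3} = 0 \left(1 + T\right)^{3} = 0$)
$K{\left(R \right)} = -24 + \frac{2 R}{17 + R}$ ($K{\left(R \right)} = \frac{2 R}{17 + R} - 24 = -24 + \frac{2 R}{17 + R}$)
$K{\left(Z{\left(8 \right)} \right)} 12 = \frac{2 \left(-204 - 0\right)}{17 + 0} \cdot 12 = \frac{2 \left(-204 + 0\right)}{17} \cdot 12 = 2 \cdot \frac{1}{17} \left(-204\right) 12 = \left(-24\right) 12 = -288$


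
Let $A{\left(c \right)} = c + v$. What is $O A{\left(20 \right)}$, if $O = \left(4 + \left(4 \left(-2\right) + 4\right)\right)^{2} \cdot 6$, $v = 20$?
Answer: $0$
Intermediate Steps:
$A{\left(c \right)} = 20 + c$ ($A{\left(c \right)} = c + 20 = 20 + c$)
$O = 0$ ($O = \left(4 + \left(-8 + 4\right)\right)^{2} \cdot 6 = \left(4 - 4\right)^{2} \cdot 6 = 0^{2} \cdot 6 = 0 \cdot 6 = 0$)
$O A{\left(20 \right)} = 0 \left(20 + 20\right) = 0 \cdot 40 = 0$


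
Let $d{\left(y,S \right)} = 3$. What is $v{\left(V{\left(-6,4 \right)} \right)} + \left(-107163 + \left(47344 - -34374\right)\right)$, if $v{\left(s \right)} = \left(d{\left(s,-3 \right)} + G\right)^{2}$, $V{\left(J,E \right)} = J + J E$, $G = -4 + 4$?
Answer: $-25436$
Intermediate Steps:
$G = 0$
$V{\left(J,E \right)} = J + E J$
$v{\left(s \right)} = 9$ ($v{\left(s \right)} = \left(3 + 0\right)^{2} = 3^{2} = 9$)
$v{\left(V{\left(-6,4 \right)} \right)} + \left(-107163 + \left(47344 - -34374\right)\right) = 9 + \left(-107163 + \left(47344 - -34374\right)\right) = 9 + \left(-107163 + \left(47344 + 34374\right)\right) = 9 + \left(-107163 + 81718\right) = 9 - 25445 = -25436$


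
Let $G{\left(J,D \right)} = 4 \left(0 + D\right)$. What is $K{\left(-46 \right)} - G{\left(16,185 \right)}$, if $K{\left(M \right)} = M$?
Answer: $-786$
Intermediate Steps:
$G{\left(J,D \right)} = 4 D$
$K{\left(-46 \right)} - G{\left(16,185 \right)} = -46 - 4 \cdot 185 = -46 - 740 = -786$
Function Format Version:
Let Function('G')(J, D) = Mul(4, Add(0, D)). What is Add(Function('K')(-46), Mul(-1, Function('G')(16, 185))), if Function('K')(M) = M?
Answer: -786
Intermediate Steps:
Function('G')(J, D) = Mul(4, D)
Add(Function('K')(-46), Mul(-1, Function('G')(16, 185))) = Add(-46, Mul(-1, Mul(4, 185))) = Add(-46, Mul(-1, 740)) = Add(-46, -740) = -786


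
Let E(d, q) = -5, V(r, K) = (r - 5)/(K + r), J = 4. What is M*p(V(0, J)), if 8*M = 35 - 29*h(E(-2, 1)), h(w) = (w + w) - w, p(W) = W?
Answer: -225/8 ≈ -28.125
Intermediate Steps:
V(r, K) = (-5 + r)/(K + r)
h(w) = w (h(w) = 2*w - w = w)
M = 45/2 (M = (35 - 29*(-5))/8 = (35 + 145)/8 = (1/8)*180 = 45/2 ≈ 22.500)
M*p(V(0, J)) = 45*((-5 + 0)/(4 + 0))/2 = 45*(-5/4)/2 = 45*((1/4)*(-5))/2 = (45/2)*(-5/4) = -225/8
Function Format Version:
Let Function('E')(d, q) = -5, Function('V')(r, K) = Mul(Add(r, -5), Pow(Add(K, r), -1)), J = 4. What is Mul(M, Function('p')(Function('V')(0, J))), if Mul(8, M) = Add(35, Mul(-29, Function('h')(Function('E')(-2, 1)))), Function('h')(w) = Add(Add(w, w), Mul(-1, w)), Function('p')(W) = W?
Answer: Rational(-225, 8) ≈ -28.125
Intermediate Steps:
Function('V')(r, K) = Mul(Pow(Add(K, r), -1), Add(-5, r)) (Function('V')(r, K) = Mul(Add(-5, r), Pow(Add(K, r), -1)) = Mul(Pow(Add(K, r), -1), Add(-5, r)))
Function('h')(w) = w (Function('h')(w) = Add(Mul(2, w), Mul(-1, w)) = w)
M = Rational(45, 2) (M = Mul(Rational(1, 8), Add(35, Mul(-29, -5))) = Mul(Rational(1, 8), Add(35, 145)) = Mul(Rational(1, 8), 180) = Rational(45, 2) ≈ 22.500)
Mul(M, Function('p')(Function('V')(0, J))) = Mul(Rational(45, 2), Mul(Pow(Add(4, 0), -1), Add(-5, 0))) = Mul(Rational(45, 2), Mul(Pow(4, -1), -5)) = Mul(Rational(45, 2), Mul(Rational(1, 4), -5)) = Mul(Rational(45, 2), Rational(-5, 4)) = Rational(-225, 8)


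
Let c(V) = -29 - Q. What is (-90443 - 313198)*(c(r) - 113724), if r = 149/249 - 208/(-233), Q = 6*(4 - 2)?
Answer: 45920218365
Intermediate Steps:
Q = 12 (Q = 6*2 = 12)
r = 86509/58017 (r = 149*(1/249) - 208*(-1/233) = 149/249 + 208/233 = 86509/58017 ≈ 1.4911)
c(V) = -41 (c(V) = -29 - 1*12 = -29 - 12 = -41)
(-90443 - 313198)*(c(r) - 113724) = (-90443 - 313198)*(-41 - 113724) = -403641*(-113765) = 45920218365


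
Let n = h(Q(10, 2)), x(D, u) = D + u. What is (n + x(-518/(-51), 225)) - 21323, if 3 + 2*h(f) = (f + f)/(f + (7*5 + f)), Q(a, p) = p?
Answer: -9321467/442 ≈ -21089.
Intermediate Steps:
h(f) = -3/2 + f/(35 + 2*f) (h(f) = -3/2 + ((f + f)/(f + (7*5 + f)))/2 = -3/2 + ((2*f)/(f + (35 + f)))/2 = -3/2 + ((2*f)/(35 + 2*f))/2 = -3/2 + (2*f/(35 + 2*f))/2 = -3/2 + f/(35 + 2*f))
n = -113/78 (n = (-105 - 4*2)/(2*(35 + 2*2)) = (-105 - 8)/(2*(35 + 4)) = (½)*(-113)/39 = (½)*(1/39)*(-113) = -113/78 ≈ -1.4487)
(n + x(-518/(-51), 225)) - 21323 = (-113/78 + (-518/(-51) + 225)) - 21323 = (-113/78 + (-518*(-1/51) + 225)) - 21323 = (-113/78 + (518/51 + 225)) - 21323 = (-113/78 + 11993/51) - 21323 = 103299/442 - 21323 = -9321467/442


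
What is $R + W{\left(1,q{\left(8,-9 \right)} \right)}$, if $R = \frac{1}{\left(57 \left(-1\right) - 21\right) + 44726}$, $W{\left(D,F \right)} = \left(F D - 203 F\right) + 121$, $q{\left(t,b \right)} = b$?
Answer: $\frac{86572473}{44648} \approx 1939.0$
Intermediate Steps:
$W{\left(D,F \right)} = 121 - 203 F + D F$ ($W{\left(D,F \right)} = \left(D F - 203 F\right) + 121 = \left(- 203 F + D F\right) + 121 = 121 - 203 F + D F$)
$R = \frac{1}{44648}$ ($R = \frac{1}{\left(-57 - 21\right) + 44726} = \frac{1}{-78 + 44726} = \frac{1}{44648} \approx 2.2397 \cdot 10^{-5}$)
$R + W{\left(1,q{\left(8,-9 \right)} \right)} = \frac{1}{44648} + \left(121 - -1827 + 1 \left(-9\right)\right) = \frac{1}{44648} + \left(121 + 1827 - 9\right) = \frac{1}{44648} + 1939 = \frac{86572473}{44648}$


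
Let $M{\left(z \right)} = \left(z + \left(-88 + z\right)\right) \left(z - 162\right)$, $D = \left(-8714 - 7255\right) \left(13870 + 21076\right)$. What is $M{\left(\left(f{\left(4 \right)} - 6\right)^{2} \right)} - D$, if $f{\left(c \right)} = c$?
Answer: $558065314$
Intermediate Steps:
$D = -558052674$ ($D = \left(-15969\right) 34946 = -558052674$)
$M{\left(z \right)} = \left(-162 + z\right) \left(-88 + 2 z\right)$ ($M{\left(z \right)} = \left(-88 + 2 z\right) \left(-162 + z\right) = \left(-162 + z\right) \left(-88 + 2 z\right)$)
$M{\left(\left(f{\left(4 \right)} - 6\right)^{2} \right)} - D = \left(14256 - 412 \left(4 - 6\right)^{2} + 2 \left(\left(4 - 6\right)^{2}\right)^{2}\right) - -558052674 = \left(14256 - 412 \left(-2\right)^{2} + 2 \left(\left(-2\right)^{2}\right)^{2}\right) + 558052674 = \left(14256 - 1648 + 2 \cdot 4^{2}\right) + 558052674 = \left(14256 - 1648 + 2 \cdot 16\right) + 558052674 = \left(14256 - 1648 + 32\right) + 558052674 = 12640 + 558052674 = 558065314$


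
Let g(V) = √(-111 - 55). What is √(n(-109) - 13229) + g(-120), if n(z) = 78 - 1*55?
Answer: I*(√166 + √13206) ≈ 127.8*I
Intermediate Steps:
n(z) = 23 (n(z) = 78 - 55 = 23)
g(V) = I*√166 (g(V) = √(-166) = I*√166)
√(n(-109) - 13229) + g(-120) = √(23 - 13229) + I*√166 = √(-13206) + I*√166 = I*√13206 + I*√166 = I*√166 + I*√13206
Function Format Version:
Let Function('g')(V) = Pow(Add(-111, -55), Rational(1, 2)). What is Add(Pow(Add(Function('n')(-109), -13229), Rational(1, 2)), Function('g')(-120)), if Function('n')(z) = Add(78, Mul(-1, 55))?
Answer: Mul(I, Add(Pow(166, Rational(1, 2)), Pow(13206, Rational(1, 2)))) ≈ Mul(127.80, I)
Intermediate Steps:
Function('n')(z) = 23 (Function('n')(z) = Add(78, -55) = 23)
Function('g')(V) = Mul(I, Pow(166, Rational(1, 2))) (Function('g')(V) = Pow(-166, Rational(1, 2)) = Mul(I, Pow(166, Rational(1, 2))))
Add(Pow(Add(Function('n')(-109), -13229), Rational(1, 2)), Function('g')(-120)) = Add(Pow(Add(23, -13229), Rational(1, 2)), Mul(I, Pow(166, Rational(1, 2)))) = Add(Pow(-13206, Rational(1, 2)), Mul(I, Pow(166, Rational(1, 2)))) = Add(Mul(I, Pow(13206, Rational(1, 2))), Mul(I, Pow(166, Rational(1, 2)))) = Add(Mul(I, Pow(166, Rational(1, 2))), Mul(I, Pow(13206, Rational(1, 2))))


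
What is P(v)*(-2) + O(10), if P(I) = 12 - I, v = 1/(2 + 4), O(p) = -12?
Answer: -107/3 ≈ -35.667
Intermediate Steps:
v = ⅙ (v = 1/6 = ⅙ ≈ 0.16667)
P(v)*(-2) + O(10) = (12 - 1*⅙)*(-2) - 12 = (12 - ⅙)*(-2) - 12 = (71/6)*(-2) - 12 = -71/3 - 12 = -107/3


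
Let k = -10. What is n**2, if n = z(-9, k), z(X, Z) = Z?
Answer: 100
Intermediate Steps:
n = -10
n**2 = (-10)**2 = 100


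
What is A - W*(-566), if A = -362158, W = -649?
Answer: -729492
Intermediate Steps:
A - W*(-566) = -362158 - (-649)*(-566) = -362158 - 1*367334 = -362158 - 367334 = -729492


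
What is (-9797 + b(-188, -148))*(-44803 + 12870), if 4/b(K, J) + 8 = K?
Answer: 15329564382/49 ≈ 3.1285e+8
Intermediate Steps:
b(K, J) = 4/(-8 + K)
(-9797 + b(-188, -148))*(-44803 + 12870) = (-9797 + 4/(-8 - 188))*(-44803 + 12870) = (-9797 + 4/(-196))*(-31933) = (-9797 + 4*(-1/196))*(-31933) = (-9797 - 1/49)*(-31933) = -480054/49*(-31933) = 15329564382/49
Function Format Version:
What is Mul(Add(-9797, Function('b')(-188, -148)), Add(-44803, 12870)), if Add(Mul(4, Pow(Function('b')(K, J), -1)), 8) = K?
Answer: Rational(15329564382, 49) ≈ 3.1285e+8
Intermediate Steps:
Function('b')(K, J) = Mul(4, Pow(Add(-8, K), -1))
Mul(Add(-9797, Function('b')(-188, -148)), Add(-44803, 12870)) = Mul(Add(-9797, Mul(4, Pow(Add(-8, -188), -1))), Add(-44803, 12870)) = Mul(Add(-9797, Mul(4, Pow(-196, -1))), -31933) = Mul(Add(-9797, Mul(4, Rational(-1, 196))), -31933) = Mul(Add(-9797, Rational(-1, 49)), -31933) = Mul(Rational(-480054, 49), -31933) = Rational(15329564382, 49)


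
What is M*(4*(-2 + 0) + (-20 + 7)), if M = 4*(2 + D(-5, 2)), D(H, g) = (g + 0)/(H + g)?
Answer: -112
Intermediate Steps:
D(H, g) = g/(H + g)
M = 16/3 (M = 4*(2 + 2/(-5 + 2)) = 4*(2 + 2/(-3)) = 4*(2 + 2*(-⅓)) = 4*(2 - ⅔) = 4*(4/3) = 16/3 ≈ 5.3333)
M*(4*(-2 + 0) + (-20 + 7)) = 16*(4*(-2 + 0) + (-20 + 7))/3 = 16*(4*(-2) - 13)/3 = 16*(-8 - 13)/3 = (16/3)*(-21) = -112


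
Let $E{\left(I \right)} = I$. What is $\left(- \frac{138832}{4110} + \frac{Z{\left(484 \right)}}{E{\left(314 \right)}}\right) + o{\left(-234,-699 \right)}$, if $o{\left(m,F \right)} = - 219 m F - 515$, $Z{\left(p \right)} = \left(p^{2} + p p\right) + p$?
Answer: $- \frac{11556788655737}{322635} \approx -3.582 \cdot 10^{7}$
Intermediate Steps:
$Z{\left(p \right)} = p + 2 p^{2}$ ($Z{\left(p \right)} = \left(p^{2} + p^{2}\right) + p = 2 p^{2} + p = p + 2 p^{2}$)
$o{\left(m,F \right)} = -515 - 219 F m$ ($o{\left(m,F \right)} = - 219 F m - 515 = -515 - 219 F m$)
$\left(- \frac{138832}{4110} + \frac{Z{\left(484 \right)}}{E{\left(314 \right)}}\right) + o{\left(-234,-699 \right)} = \left(- \frac{138832}{4110} + \frac{484 \left(1 + 2 \cdot 484\right)}{314}\right) - \left(515 - -35820954\right) = \left(\left(-138832\right) \frac{1}{4110} + 484 \left(1 + 968\right) \frac{1}{314}\right) - 35821469 = \left(- \frac{69416}{2055} + 484 \cdot 969 \cdot \frac{1}{314}\right) - 35821469 = \left(- \frac{69416}{2055} + 468996 \cdot \frac{1}{314}\right) - 35821469 = \left(- \frac{69416}{2055} + \frac{234498}{157}\right) - 35821469 = \frac{470995078}{322635} - 35821469 = - \frac{11556788655737}{322635}$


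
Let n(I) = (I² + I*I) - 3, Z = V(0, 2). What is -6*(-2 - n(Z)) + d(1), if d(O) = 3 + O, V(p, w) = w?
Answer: 46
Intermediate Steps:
Z = 2
n(I) = -3 + 2*I² (n(I) = (I² + I²) - 3 = 2*I² - 3 = -3 + 2*I²)
-6*(-2 - n(Z)) + d(1) = -6*(-2 - (-3 + 2*2²)) + (3 + 1) = -6*(-2 - (-3 + 2*4)) + 4 = -6*(-2 - (-3 + 8)) + 4 = -6*(-2 - 1*5) + 4 = -6*(-2 - 5) + 4 = -6*(-7) + 4 = 42 + 4 = 46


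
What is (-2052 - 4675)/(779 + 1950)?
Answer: -6727/2729 ≈ -2.4650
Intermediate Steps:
(-2052 - 4675)/(779 + 1950) = -6727/2729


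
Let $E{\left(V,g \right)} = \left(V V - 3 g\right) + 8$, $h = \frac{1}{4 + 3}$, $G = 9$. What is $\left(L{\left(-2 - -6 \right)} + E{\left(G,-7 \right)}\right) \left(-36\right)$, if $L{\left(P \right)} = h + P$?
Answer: $- \frac{28764}{7} \approx -4109.1$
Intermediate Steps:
$h = \frac{1}{7} \approx 0.14286$
$E{\left(V,g \right)} = 8 + V^{2} - 3 g$ ($E{\left(V,g \right)} = \left(V^{2} - 3 g\right) + 8 = 8 + V^{2} - 3 g$)
$L{\left(P \right)} = \frac{1}{7} + P$
$\left(L{\left(-2 - -6 \right)} + E{\left(G,-7 \right)}\right) \left(-36\right) = \left(\left(\frac{1}{7} - -4\right) + \left(8 + 9^{2} - -21\right)\right) \left(-36\right) = \left(\left(\frac{1}{7} + \left(-2 + 6\right)\right) + \left(8 + 81 + 21\right)\right) \left(-36\right) = \left(\left(\frac{1}{7} + 4\right) + 110\right) \left(-36\right) = \left(\frac{29}{7} + 110\right) \left(-36\right) = \frac{799}{7} \left(-36\right) = - \frac{28764}{7}$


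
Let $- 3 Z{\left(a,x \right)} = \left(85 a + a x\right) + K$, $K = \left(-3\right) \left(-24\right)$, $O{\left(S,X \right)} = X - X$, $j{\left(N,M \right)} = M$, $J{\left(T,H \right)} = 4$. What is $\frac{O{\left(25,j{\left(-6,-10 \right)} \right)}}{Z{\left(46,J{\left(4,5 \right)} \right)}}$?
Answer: $0$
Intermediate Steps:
$O{\left(S,X \right)} = 0$
$K = 72$
$Z{\left(a,x \right)} = -24 - \frac{85 a}{3} - \frac{a x}{3}$ ($Z{\left(a,x \right)} = - \frac{\left(85 a + a x\right) + 72}{3} = - \frac{72 + 85 a + a x}{3} = -24 - \frac{85 a}{3} - \frac{a x}{3}$)
$\frac{O{\left(25,j{\left(-6,-10 \right)} \right)}}{Z{\left(46,J{\left(4,5 \right)} \right)}} = \frac{0}{-24 - \frac{3910}{3} - \frac{46}{3} \cdot 4} = \frac{0}{-24 - \frac{3910}{3} - \frac{184}{3}} = \frac{0}{- \frac{4166}{3}} = 0 \left(- \frac{3}{4166}\right) = 0$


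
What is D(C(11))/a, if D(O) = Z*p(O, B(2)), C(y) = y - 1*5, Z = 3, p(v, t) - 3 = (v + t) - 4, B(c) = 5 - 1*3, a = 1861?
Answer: 21/1861 ≈ 0.011284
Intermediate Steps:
B(c) = 2 (B(c) = 5 - 3 = 2)
p(v, t) = -1 + t + v (p(v, t) = 3 + ((v + t) - 4) = 3 + ((t + v) - 4) = 3 + (-4 + t + v) = -1 + t + v)
C(y) = -5 + y (C(y) = y - 5 = -5 + y)
D(O) = 3 + 3*O (D(O) = 3*(-1 + 2 + O) = 3*(1 + O) = 3 + 3*O)
D(C(11))/a = (3 + 3*(-5 + 11))/1861 = (3 + 3*6)*(1/1861) = (3 + 18)*(1/1861) = 21*(1/1861) = 21/1861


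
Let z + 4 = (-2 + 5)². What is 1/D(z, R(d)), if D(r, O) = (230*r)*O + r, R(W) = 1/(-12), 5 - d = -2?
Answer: -6/545 ≈ -0.011009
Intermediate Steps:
d = 7 (d = 5 - 1*(-2) = 5 + 2 = 7)
R(W) = -1/12
z = 5 (z = -4 + (-2 + 5)² = -4 + 3² = -4 + 9 = 5)
D(r, O) = r + 230*O*r (D(r, O) = 230*O*r + r = r + 230*O*r)
1/D(z, R(d)) = 1/(5*(1 + 230*(-1/12))) = 1/(5*(1 - 115/6)) = 1/(5*(-109/6)) = 1/(-545/6) = -6/545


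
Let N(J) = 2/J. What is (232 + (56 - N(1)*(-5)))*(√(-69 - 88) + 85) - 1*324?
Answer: 25006 + 298*I*√157 ≈ 25006.0 + 3733.9*I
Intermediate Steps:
(232 + (56 - N(1)*(-5)))*(√(-69 - 88) + 85) - 1*324 = (232 + (56 - 2/1*(-5)))*(√(-69 - 88) + 85) - 1*324 = (232 + (56 - 2*1*(-5)))*(√(-157) + 85) - 324 = (232 + (56 - 2*(-5)))*(I*√157 + 85) - 324 = (232 + (56 - 1*(-10)))*(85 + I*√157) - 324 = (232 + (56 + 10))*(85 + I*√157) - 324 = (232 + 66)*(85 + I*√157) - 324 = 298*(85 + I*√157) - 324 = (25330 + 298*I*√157) - 324 = 25006 + 298*I*√157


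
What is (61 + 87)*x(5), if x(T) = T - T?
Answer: 0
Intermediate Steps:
x(T) = 0
(61 + 87)*x(5) = (61 + 87)*0 = 148*0 = 0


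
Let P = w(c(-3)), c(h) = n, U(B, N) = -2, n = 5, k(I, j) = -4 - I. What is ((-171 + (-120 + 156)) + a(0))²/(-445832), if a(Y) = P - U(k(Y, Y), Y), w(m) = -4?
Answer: -18769/445832 ≈ -0.042099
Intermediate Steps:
c(h) = 5
P = -4
a(Y) = -2 (a(Y) = -4 - 1*(-2) = -4 + 2 = -2)
((-171 + (-120 + 156)) + a(0))²/(-445832) = ((-171 + (-120 + 156)) - 2)²/(-445832) = ((-171 + 36) - 2)²*(-1/445832) = (-135 - 2)²*(-1/445832) = (-137)²*(-1/445832) = 18769*(-1/445832) = -18769/445832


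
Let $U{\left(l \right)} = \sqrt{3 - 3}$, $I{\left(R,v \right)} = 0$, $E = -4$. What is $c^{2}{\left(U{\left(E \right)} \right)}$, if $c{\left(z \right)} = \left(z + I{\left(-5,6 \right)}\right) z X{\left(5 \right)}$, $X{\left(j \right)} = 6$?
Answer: $0$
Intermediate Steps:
$U{\left(l \right)} = 0$ ($U{\left(l \right)} = \sqrt{0} = 0$)
$c{\left(z \right)} = 6 z^{2}$ ($c{\left(z \right)} = \left(z + 0\right) z 6 = z z 6 = z^{2} \cdot 6 = 6 z^{2}$)
$c^{2}{\left(U{\left(E \right)} \right)} = \left(6 \cdot 0^{2}\right)^{2} = \left(6 \cdot 0\right)^{2} = 0^{2} = 0$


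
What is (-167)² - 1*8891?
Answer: 18998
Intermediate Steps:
(-167)² - 1*8891 = 27889 - 8891 = 18998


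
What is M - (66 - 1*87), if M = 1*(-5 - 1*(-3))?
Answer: 19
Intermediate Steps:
M = -2 (M = 1*(-5 + 3) = 1*(-2) = -2)
M - (66 - 1*87) = -2 - (66 - 1*87) = -2 - (66 - 87) = -2 - 1*(-21) = -2 + 21 = 19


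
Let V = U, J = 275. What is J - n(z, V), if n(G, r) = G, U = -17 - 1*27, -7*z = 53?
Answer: 1978/7 ≈ 282.57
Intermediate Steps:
z = -53/7 (z = -1/7*53 = -53/7 ≈ -7.5714)
U = -44 (U = -17 - 27 = -44)
V = -44
J - n(z, V) = 275 - 1*(-53/7) = 275 + 53/7 = 1978/7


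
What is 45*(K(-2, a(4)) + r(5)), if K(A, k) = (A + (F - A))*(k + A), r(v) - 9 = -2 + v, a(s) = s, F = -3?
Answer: 270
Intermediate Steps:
r(v) = 7 + v (r(v) = 9 + (-2 + v) = 7 + v)
K(A, k) = -3*A - 3*k (K(A, k) = (A + (-3 - A))*(k + A) = -3*(A + k) = -3*A - 3*k)
45*(K(-2, a(4)) + r(5)) = 45*((-3*(-2) - 3*4) + (7 + 5)) = 45*((6 - 12) + 12) = 45*(-6 + 12) = 45*6 = 270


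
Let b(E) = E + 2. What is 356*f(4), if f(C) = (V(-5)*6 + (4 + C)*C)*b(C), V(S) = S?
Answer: 4272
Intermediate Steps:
b(E) = 2 + E
f(C) = (-30 + C*(4 + C))*(2 + C) (f(C) = (-5*6 + (4 + C)*C)*(2 + C) = (-30 + C*(4 + C))*(2 + C))
356*f(4) = 356*((2 + 4)*(-30 + 4**2 + 4*4)) = 356*(6*(-30 + 16 + 16)) = 356*(6*2) = 356*12 = 4272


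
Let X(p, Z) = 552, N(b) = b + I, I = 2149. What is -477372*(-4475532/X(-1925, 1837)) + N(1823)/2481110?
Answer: 110434912281017208/28532765 ≈ 3.8705e+9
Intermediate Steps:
N(b) = 2149 + b (N(b) = b + 2149 = 2149 + b)
-477372*(-4475532/X(-1925, 1837)) + N(1823)/2481110 = -477372/(552/(-4475532)) + (2149 + 1823)/2481110 = -477372/(552*(-1/4475532)) + 3972*(1/2481110) = -477372/(-46/372961) + 1986/1240555 = -477372*(-372961/46) + 1986/1240555 = 89020569246/23 + 1986/1240555 = 110434912281017208/28532765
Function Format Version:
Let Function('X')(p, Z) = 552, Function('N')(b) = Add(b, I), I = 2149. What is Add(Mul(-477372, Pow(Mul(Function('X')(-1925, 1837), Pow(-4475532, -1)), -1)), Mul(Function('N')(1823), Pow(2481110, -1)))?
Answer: Rational(110434912281017208, 28532765) ≈ 3.8705e+9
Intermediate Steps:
Function('N')(b) = Add(2149, b) (Function('N')(b) = Add(b, 2149) = Add(2149, b))
Add(Mul(-477372, Pow(Mul(Function('X')(-1925, 1837), Pow(-4475532, -1)), -1)), Mul(Function('N')(1823), Pow(2481110, -1))) = Add(Mul(-477372, Pow(Mul(552, Pow(-4475532, -1)), -1)), Mul(Add(2149, 1823), Pow(2481110, -1))) = Add(Mul(-477372, Pow(Mul(552, Rational(-1, 4475532)), -1)), Mul(3972, Rational(1, 2481110))) = Add(Mul(-477372, Pow(Rational(-46, 372961), -1)), Rational(1986, 1240555)) = Add(Mul(-477372, Rational(-372961, 46)), Rational(1986, 1240555)) = Add(Rational(89020569246, 23), Rational(1986, 1240555)) = Rational(110434912281017208, 28532765)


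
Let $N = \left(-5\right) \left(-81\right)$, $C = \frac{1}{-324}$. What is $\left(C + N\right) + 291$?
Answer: $\frac{225503}{324} \approx 696.0$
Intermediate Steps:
$C = - \frac{1}{324} \approx -0.0030864$
$N = 405$
$\left(C + N\right) + 291 = \left(- \frac{1}{324} + 405\right) + 291 = \frac{131219}{324} + 291 = \frac{225503}{324}$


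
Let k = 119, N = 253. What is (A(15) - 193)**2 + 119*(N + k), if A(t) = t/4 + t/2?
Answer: 1236817/16 ≈ 77301.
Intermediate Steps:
A(t) = 3*t/4 (A(t) = t*(1/4) + t*(1/2) = t/4 + t/2 = 3*t/4)
(A(15) - 193)**2 + 119*(N + k) = ((3/4)*15 - 193)**2 + 119*(253 + 119) = (45/4 - 193)**2 + 119*372 = (-727/4)**2 + 44268 = 528529/16 + 44268 = 1236817/16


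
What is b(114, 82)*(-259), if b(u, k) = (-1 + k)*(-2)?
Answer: 41958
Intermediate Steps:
b(u, k) = 2 - 2*k
b(114, 82)*(-259) = (2 - 2*82)*(-259) = (2 - 164)*(-259) = -162*(-259) = 41958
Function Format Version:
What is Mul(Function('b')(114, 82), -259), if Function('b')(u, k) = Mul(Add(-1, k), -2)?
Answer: 41958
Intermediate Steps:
Function('b')(u, k) = Add(2, Mul(-2, k))
Mul(Function('b')(114, 82), -259) = Mul(Add(2, Mul(-2, 82)), -259) = Mul(Add(2, -164), -259) = Mul(-162, -259) = 41958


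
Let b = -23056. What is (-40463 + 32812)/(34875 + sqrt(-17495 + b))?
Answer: -88942875/405435392 + 7651*I*sqrt(40551)/1216306176 ≈ -0.21938 + 0.0012667*I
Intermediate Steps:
(-40463 + 32812)/(34875 + sqrt(-17495 + b)) = (-40463 + 32812)/(34875 + sqrt(-17495 - 23056)) = -7651/(34875 + sqrt(-40551)) = -7651/(34875 + I*sqrt(40551))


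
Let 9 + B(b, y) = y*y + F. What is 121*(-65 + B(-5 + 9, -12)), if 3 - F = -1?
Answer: 8954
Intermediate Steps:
F = 4 (F = 3 - 1*(-1) = 3 + 1 = 4)
B(b, y) = -5 + y**2 (B(b, y) = -9 + (y*y + 4) = -9 + (y**2 + 4) = -9 + (4 + y**2) = -5 + y**2)
121*(-65 + B(-5 + 9, -12)) = 121*(-65 + (-5 + (-12)**2)) = 121*(-65 + (-5 + 144)) = 121*(-65 + 139) = 121*74 = 8954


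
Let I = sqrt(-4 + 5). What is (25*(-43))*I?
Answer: -1075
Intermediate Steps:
I = 1 (I = sqrt(1) = 1)
(25*(-43))*I = (25*(-43))*1 = -1075*1 = -1075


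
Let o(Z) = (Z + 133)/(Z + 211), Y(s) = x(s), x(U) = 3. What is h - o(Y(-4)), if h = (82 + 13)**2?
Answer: 965607/107 ≈ 9024.4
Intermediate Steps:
Y(s) = 3
h = 9025 (h = 95**2 = 9025)
o(Z) = (133 + Z)/(211 + Z)
h - o(Y(-4)) = 9025 - (133 + 3)/(211 + 3) = 9025 - 136/214 = 9025 - 1*68/107 = 9025 - 68/107 = 965607/107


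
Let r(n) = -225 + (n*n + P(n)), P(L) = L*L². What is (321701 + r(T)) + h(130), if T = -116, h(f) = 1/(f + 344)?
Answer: -581106935/474 ≈ -1.2260e+6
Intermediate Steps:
h(f) = 1/(344 + f)
P(L) = L³
r(n) = -225 + n² + n³ (r(n) = -225 + (n*n + n³) = -225 + (n² + n³) = -225 + n² + n³)
(321701 + r(T)) + h(130) = (321701 + (-225 + (-116)² + (-116)³)) + 1/(344 + 130) = (321701 + (-225 + 13456 - 1560896)) + 1/474 = (321701 - 1547665) + 1/474 = -1225964 + 1/474 = -581106935/474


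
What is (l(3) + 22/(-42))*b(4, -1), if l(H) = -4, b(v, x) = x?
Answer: 95/21 ≈ 4.5238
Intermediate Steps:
(l(3) + 22/(-42))*b(4, -1) = (-4 + 22/(-42))*(-1) = (-4 + 22*(-1/42))*(-1) = (-4 - 11/21)*(-1) = -95/21*(-1) = 95/21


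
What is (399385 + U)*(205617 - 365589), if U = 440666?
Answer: -134384638572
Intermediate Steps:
(399385 + U)*(205617 - 365589) = (399385 + 440666)*(205617 - 365589) = 840051*(-159972) = -134384638572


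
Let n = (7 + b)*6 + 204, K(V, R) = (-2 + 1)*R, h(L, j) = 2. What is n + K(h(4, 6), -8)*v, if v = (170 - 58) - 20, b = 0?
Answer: 982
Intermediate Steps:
K(V, R) = -R
v = 92 (v = 112 - 20 = 92)
n = 246 (n = (7 + 0)*6 + 204 = 7*6 + 204 = 42 + 204 = 246)
n + K(h(4, 6), -8)*v = 246 - 1*(-8)*92 = 246 + 8*92 = 246 + 736 = 982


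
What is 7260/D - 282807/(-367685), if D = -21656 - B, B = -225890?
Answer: 10071366323/12515629715 ≈ 0.80470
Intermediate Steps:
D = 204234 (D = -21656 - 1*(-225890) = -21656 + 225890 = 204234)
7260/D - 282807/(-367685) = 7260/204234 - 282807/(-367685) = 7260*(1/204234) - 282807*(-1/367685) = 1210/34039 + 282807/367685 = 10071366323/12515629715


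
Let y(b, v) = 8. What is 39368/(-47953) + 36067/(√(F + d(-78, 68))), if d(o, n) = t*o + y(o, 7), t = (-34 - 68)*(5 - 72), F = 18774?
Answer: -39368/47953 - 36067*I*√514270/514270 ≈ -0.82097 - 50.294*I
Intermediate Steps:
t = 6834 (t = -102*(-67) = 6834)
d(o, n) = 8 + 6834*o (d(o, n) = 6834*o + 8 = 8 + 6834*o)
39368/(-47953) + 36067/(√(F + d(-78, 68))) = 39368/(-47953) + 36067/(√(18774 + (8 + 6834*(-78)))) = 39368*(-1/47953) + 36067/(√(18774 + (8 - 533052))) = -39368/47953 + 36067/(√(18774 - 533044)) = -39368/47953 + 36067/(√(-514270)) = -39368/47953 + 36067/((I*√514270)) = -39368/47953 + 36067*(-I*√514270/514270) = -39368/47953 - 36067*I*√514270/514270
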